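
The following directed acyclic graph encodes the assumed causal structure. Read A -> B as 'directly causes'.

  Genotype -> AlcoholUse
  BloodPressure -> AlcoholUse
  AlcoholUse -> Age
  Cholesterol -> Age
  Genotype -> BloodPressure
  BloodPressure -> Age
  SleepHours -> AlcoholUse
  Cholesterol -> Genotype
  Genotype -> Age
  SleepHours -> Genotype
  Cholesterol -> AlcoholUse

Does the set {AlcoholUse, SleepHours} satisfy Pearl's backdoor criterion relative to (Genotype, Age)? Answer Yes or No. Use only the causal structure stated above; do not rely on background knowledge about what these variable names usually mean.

Backdoor paths from Genotype to Age (paths whose first edge points into Genotype):
  P1: Genotype <- SleepHours -> AlcoholUse <- Cholesterol -> Age
  P2: Genotype <- SleepHours -> AlcoholUse <- BloodPressure -> Age
  P3: Genotype <- SleepHours -> AlcoholUse -> Age
  P4: Genotype <- Cholesterol -> AlcoholUse <- BloodPressure -> Age
  P5: Genotype <- Cholesterol -> AlcoholUse -> Age
  P6: Genotype <- Cholesterol -> Age
Condition 1 (no descendant of Genotype in the set): FAILS — AlcoholUse is a descendant of Genotype.
Condition 2 (every backdoor path blocked by {AlcoholUse, SleepHours}):
  P1: blocked at fork node SleepHours ∈ conditioning set.
  P2: blocked at fork node SleepHours ∈ conditioning set.
  P3: blocked at fork node SleepHours ∈ conditioning set.
  P4: open — collider(s) AlcoholUse are conditioned on (or have a conditioned descendant) and no non-collider on the path is in the set.
  P5: blocked at chain node AlcoholUse ∈ conditioning set.
  P6: open — no interior node is in the conditioning set.
{AlcoholUse, SleepHours} does not satisfy the backdoor criterion.

No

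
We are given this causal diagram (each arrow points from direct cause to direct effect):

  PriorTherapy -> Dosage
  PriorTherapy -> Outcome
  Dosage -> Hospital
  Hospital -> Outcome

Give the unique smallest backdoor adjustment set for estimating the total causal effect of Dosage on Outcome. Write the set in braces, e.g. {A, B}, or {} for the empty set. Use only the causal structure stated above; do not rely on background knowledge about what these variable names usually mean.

{PriorTherapy}

Variables eligible for adjustment (non-descendants of Dosage, excluding Dosage and Outcome): {PriorTherapy}.
Backdoor paths from Dosage to Outcome:
  P1: Dosage <- PriorTherapy -> Outcome
The empty set is not sufficient: P1 (Dosage <- PriorTherapy -> Outcome) has no collider blocking it and no conditioned non-collider, so it is open.
Try {PriorTherapy}:
  P1: blocked at fork node PriorTherapy ∈ conditioning set.
{PriorTherapy} contains no descendant of Dosage and blocks every backdoor path.
{PriorTherapy} is the unique smallest valid adjustment set.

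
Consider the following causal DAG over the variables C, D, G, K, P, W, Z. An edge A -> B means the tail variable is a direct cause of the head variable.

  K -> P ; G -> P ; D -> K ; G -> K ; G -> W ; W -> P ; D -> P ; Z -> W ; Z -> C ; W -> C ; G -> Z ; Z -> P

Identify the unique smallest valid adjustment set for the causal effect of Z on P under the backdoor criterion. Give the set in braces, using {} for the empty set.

{G}

Variables eligible for adjustment (non-descendants of Z, excluding Z and P): {D, G, K}.
Backdoor paths from Z to P:
  P1: Z <- G -> K <- D -> P
  P2: Z <- G -> K -> P
  P3: Z <- G -> W -> P
  P4: Z <- G -> P
The empty set is not sufficient: P2 (Z <- G -> K -> P) has no collider blocking it and no conditioned non-collider, so it is open.
Try {G}:
  P1: blocked at fork node G ∈ conditioning set.
  P2: blocked at fork node G ∈ conditioning set.
  P3: blocked at fork node G ∈ conditioning set.
  P4: blocked at fork node G ∈ conditioning set.
{G} contains no descendant of Z and blocks every backdoor path.
No other singleton works — e.g. {D} leaves P2 open — so {G} is the unique smallest valid adjustment set.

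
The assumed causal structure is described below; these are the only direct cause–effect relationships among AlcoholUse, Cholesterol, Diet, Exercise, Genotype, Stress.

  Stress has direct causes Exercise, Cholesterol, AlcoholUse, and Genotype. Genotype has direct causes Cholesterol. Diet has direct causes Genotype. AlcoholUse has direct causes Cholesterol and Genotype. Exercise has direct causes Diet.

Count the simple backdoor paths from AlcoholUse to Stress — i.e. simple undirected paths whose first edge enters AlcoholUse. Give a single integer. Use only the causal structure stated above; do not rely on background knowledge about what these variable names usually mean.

A backdoor path from AlcoholUse to Stress is any simple undirected path whose first edge points into AlcoholUse (i.e. leaves AlcoholUse via a parent).
Parents of AlcoholUse: {Cholesterol, Genotype}.
Enumerating:
  P1: AlcoholUse <- Cholesterol -> Genotype -> Diet -> Exercise -> Stress
  P2: AlcoholUse <- Cholesterol -> Genotype -> Stress
  P3: AlcoholUse <- Cholesterol -> Stress
  P4: AlcoholUse <- Genotype <- Cholesterol -> Stress
  P5: AlcoholUse <- Genotype -> Diet -> Exercise -> Stress
  P6: AlcoholUse <- Genotype -> Stress
That exhausts the simple backdoor paths. Count: 6.

6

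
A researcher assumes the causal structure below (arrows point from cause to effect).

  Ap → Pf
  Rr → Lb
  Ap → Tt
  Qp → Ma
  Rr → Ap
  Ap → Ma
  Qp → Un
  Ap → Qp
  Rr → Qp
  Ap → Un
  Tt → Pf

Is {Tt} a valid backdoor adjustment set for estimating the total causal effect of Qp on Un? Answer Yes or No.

No

Backdoor paths from Qp to Un (paths whose first edge points into Qp):
  P1: Qp <- Rr -> Ap -> Un
  P2: Qp <- Ap -> Un
Condition 1 (no descendant of Qp in the set): holds — descendants of Qp are {Ma, Un}; none are in {Tt}.
Condition 2 (every backdoor path blocked by {Tt}):
  P1: open — no interior node is in the conditioning set.
  P2: open — no interior node is in the conditioning set.
{Tt} does not satisfy the backdoor criterion.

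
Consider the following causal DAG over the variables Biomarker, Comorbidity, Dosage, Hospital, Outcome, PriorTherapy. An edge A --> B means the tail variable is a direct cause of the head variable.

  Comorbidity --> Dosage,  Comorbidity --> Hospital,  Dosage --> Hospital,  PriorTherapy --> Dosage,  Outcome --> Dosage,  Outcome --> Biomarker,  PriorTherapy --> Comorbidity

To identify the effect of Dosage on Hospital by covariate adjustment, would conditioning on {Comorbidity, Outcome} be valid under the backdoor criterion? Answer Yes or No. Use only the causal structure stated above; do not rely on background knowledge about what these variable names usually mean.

Yes

Backdoor paths from Dosage to Hospital (paths whose first edge points into Dosage):
  P1: Dosage <- PriorTherapy -> Comorbidity -> Hospital
  P2: Dosage <- Comorbidity -> Hospital
Condition 1 (no descendant of Dosage in the set): holds — descendants of Dosage are {Hospital}; none are in {Comorbidity, Outcome}.
Condition 2 (every backdoor path blocked by {Comorbidity, Outcome}):
  P1: blocked at chain node Comorbidity ∈ conditioning set.
  P2: blocked at fork node Comorbidity ∈ conditioning set.
{Comorbidity, Outcome} satisfies the backdoor criterion.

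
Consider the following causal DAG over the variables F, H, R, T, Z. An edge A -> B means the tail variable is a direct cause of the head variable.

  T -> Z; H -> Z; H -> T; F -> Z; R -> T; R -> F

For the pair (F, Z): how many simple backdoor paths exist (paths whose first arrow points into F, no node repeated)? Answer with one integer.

A backdoor path from F to Z is any simple undirected path whose first edge points into F (i.e. leaves F via a parent).
Parents of F: {R}.
Enumerating:
  P1: F <- R -> T <- H -> Z
  P2: F <- R -> T -> Z
That exhausts the simple backdoor paths. Count: 2.

2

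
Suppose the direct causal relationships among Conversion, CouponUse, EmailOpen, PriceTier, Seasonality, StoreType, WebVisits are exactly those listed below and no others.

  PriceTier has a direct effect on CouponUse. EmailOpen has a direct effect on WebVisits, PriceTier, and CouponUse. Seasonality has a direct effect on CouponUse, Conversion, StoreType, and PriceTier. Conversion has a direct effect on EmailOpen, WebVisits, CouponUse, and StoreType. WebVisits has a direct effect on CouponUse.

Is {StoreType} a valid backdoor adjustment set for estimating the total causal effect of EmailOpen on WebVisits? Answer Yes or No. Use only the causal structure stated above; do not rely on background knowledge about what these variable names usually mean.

No

Backdoor paths from EmailOpen to WebVisits (paths whose first edge points into EmailOpen):
  P1: EmailOpen <- Conversion <- Seasonality -> PriceTier -> CouponUse <- WebVisits
  P2: EmailOpen <- Conversion <- Seasonality -> CouponUse <- WebVisits
  P3: EmailOpen <- Conversion -> WebVisits
  P4: EmailOpen <- Conversion -> StoreType <- Seasonality -> PriceTier -> CouponUse <- WebVisits
  P5: EmailOpen <- Conversion -> StoreType <- Seasonality -> CouponUse <- WebVisits
  P6: EmailOpen <- Conversion -> CouponUse <- WebVisits
Condition 1 (no descendant of EmailOpen in the set): holds — descendants of EmailOpen are {CouponUse, PriceTier, WebVisits}; none are in {StoreType}.
Condition 2 (every backdoor path blocked by {StoreType}):
  P1: blocked at collider CouponUse (neither it nor any descendant is in the conditioning set).
  P2: blocked at collider CouponUse (neither it nor any descendant is in the conditioning set).
  P3: open — no interior node is in the conditioning set.
  P4: blocked at collider CouponUse (neither it nor any descendant is in the conditioning set).
  P5: blocked at collider CouponUse (neither it nor any descendant is in the conditioning set).
  P6: blocked at collider CouponUse (neither it nor any descendant is in the conditioning set).
{StoreType} does not satisfy the backdoor criterion.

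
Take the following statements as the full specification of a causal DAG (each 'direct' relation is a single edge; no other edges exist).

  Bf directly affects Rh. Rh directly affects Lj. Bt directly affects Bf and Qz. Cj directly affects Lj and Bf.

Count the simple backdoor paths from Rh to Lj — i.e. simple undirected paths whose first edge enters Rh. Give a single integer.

1

A backdoor path from Rh to Lj is any simple undirected path whose first edge points into Rh (i.e. leaves Rh via a parent).
Parents of Rh: {Bf}.
Enumerating:
  P1: Rh <- Bf <- Cj -> Lj
That exhausts the simple backdoor paths. Count: 1.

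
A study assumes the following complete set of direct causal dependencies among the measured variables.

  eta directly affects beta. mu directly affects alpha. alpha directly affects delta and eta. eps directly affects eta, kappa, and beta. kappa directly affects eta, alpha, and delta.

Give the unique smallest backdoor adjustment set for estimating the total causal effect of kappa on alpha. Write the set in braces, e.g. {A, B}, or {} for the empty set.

Variables eligible for adjustment (non-descendants of kappa, excluding kappa and alpha): {eps, mu}.
Backdoor paths from kappa to alpha:
  P1: kappa <- eps -> eta <- alpha
  P2: kappa <- eps -> beta <- eta <- alpha
Each backdoor path contains an unconditioned collider, so every path is already blocked with the empty conditioning set:
  P1: blocked at collider eta (neither it nor any descendant is in the conditioning set).
  P2: blocked at collider beta (neither it nor any descendant is in the conditioning set).
The empty set is therefore the unique smallest valid set.

{}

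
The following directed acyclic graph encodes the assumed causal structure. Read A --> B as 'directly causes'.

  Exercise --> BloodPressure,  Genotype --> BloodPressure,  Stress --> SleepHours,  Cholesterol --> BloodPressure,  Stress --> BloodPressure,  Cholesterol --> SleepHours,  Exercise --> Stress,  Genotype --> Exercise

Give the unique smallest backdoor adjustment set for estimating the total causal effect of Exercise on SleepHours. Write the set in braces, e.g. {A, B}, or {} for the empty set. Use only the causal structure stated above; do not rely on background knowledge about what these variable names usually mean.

Variables eligible for adjustment (non-descendants of Exercise, excluding Exercise and SleepHours): {Cholesterol, Genotype}.
Backdoor paths from Exercise to SleepHours:
  P1: Exercise <- Genotype -> BloodPressure <- Cholesterol -> SleepHours
  P2: Exercise <- Genotype -> BloodPressure <- Stress -> SleepHours
Each backdoor path contains an unconditioned collider, so every path is already blocked with the empty conditioning set:
  P1: blocked at collider BloodPressure (neither it nor any descendant is in the conditioning set).
  P2: blocked at collider BloodPressure (neither it nor any descendant is in the conditioning set).
The empty set is therefore the unique smallest valid set.

{}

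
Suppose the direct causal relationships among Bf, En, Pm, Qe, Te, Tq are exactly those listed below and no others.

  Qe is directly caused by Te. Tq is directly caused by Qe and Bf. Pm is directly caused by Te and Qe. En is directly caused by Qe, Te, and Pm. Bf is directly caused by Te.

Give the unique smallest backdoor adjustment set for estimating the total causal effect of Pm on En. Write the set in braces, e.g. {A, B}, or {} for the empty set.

Variables eligible for adjustment (non-descendants of Pm, excluding Pm and En): {Bf, Qe, Te, Tq}.
Backdoor paths from Pm to En:
  P1: Pm <- Te -> Qe -> En
  P2: Pm <- Te -> Bf -> Tq <- Qe -> En
  P3: Pm <- Te -> En
  P4: Pm <- Qe <- Te -> En
  P5: Pm <- Qe -> En
  P6: Pm <- Qe -> Tq <- Bf <- Te -> En
The empty set is not sufficient: P1 (Pm <- Te -> Qe -> En) has no collider blocking it and no conditioned non-collider, so it is open.
Try {Qe, Te}:
  P1: blocked at fork node Te ∈ conditioning set.
  P2: blocked at fork node Te ∈ conditioning set.
  P3: blocked at fork node Te ∈ conditioning set.
  P4: blocked at chain node Qe ∈ conditioning set.
  P5: blocked at fork node Qe ∈ conditioning set.
  P6: blocked at fork node Qe ∈ conditioning set.
{Qe, Te} contains no descendant of Pm and blocks every backdoor path.
Every element of {Qe, Te} is needed (dropping Qe leaves P5 open; dropping Te leaves P3 open), so no proper subset is valid.
Among all size-2 subsets of the eligible variables, only {Qe, Te} blocks every backdoor path, so it is the unique smallest valid adjustment set.

{Qe, Te}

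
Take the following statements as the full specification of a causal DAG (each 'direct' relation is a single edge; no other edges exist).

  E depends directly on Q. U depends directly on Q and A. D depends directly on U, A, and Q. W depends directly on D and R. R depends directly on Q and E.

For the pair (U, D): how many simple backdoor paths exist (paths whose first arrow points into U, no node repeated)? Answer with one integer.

4

A backdoor path from U to D is any simple undirected path whose first edge points into U (i.e. leaves U via a parent).
Parents of U: {A, Q}.
Enumerating:
  P1: U <- Q -> E -> R -> W <- D
  P2: U <- Q -> D
  P3: U <- Q -> R -> W <- D
  P4: U <- A -> D
That exhausts the simple backdoor paths. Count: 4.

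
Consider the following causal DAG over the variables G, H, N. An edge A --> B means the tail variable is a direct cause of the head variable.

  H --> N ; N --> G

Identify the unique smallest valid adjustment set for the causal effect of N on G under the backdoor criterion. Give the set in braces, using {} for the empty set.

{}

Variables eligible for adjustment (non-descendants of N, excluding N and G): {H}.
Backdoor paths from N to G:
  (none)
With no backdoor paths the empty set already satisfies the criterion, and it is trivially minimal.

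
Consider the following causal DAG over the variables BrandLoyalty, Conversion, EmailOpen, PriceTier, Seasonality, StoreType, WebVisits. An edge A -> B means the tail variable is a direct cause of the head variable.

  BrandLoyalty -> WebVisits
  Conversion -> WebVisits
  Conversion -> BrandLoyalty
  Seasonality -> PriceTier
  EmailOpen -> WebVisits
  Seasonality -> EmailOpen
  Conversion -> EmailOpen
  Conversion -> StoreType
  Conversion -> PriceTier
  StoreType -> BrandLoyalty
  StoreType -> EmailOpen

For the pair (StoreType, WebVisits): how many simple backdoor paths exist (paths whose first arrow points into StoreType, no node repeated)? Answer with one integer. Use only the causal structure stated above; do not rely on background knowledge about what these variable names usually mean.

A backdoor path from StoreType to WebVisits is any simple undirected path whose first edge points into StoreType (i.e. leaves StoreType via a parent).
Parents of StoreType: {Conversion}.
Enumerating:
  P1: StoreType <- Conversion -> BrandLoyalty -> WebVisits
  P2: StoreType <- Conversion -> EmailOpen -> WebVisits
  P3: StoreType <- Conversion -> WebVisits
  P4: StoreType <- Conversion -> PriceTier <- Seasonality -> EmailOpen -> WebVisits
That exhausts the simple backdoor paths. Count: 4.

4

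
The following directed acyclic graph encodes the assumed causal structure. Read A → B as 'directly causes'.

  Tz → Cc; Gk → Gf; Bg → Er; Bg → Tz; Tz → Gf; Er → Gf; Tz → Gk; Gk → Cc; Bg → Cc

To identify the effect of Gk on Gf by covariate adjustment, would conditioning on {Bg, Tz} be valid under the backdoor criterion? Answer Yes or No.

Yes

Backdoor paths from Gk to Gf (paths whose first edge points into Gk):
  P1: Gk <- Tz <- Bg -> Er -> Gf
  P2: Gk <- Tz -> Cc <- Bg -> Er -> Gf
  P3: Gk <- Tz -> Gf
Condition 1 (no descendant of Gk in the set): holds — descendants of Gk are {Cc, Gf}; none are in {Bg, Tz}.
Condition 2 (every backdoor path blocked by {Bg, Tz}):
  P1: blocked at chain node Tz ∈ conditioning set.
  P2: blocked at fork node Tz ∈ conditioning set.
  P3: blocked at fork node Tz ∈ conditioning set.
{Bg, Tz} satisfies the backdoor criterion.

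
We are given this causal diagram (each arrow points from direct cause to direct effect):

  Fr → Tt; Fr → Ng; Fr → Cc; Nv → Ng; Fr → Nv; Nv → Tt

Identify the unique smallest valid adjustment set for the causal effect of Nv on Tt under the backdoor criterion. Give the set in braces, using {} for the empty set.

Variables eligible for adjustment (non-descendants of Nv, excluding Nv and Tt): {Cc, Fr}.
Backdoor paths from Nv to Tt:
  P1: Nv <- Fr -> Tt
The empty set is not sufficient: P1 (Nv <- Fr -> Tt) has no collider blocking it and no conditioned non-collider, so it is open.
Try {Fr}:
  P1: blocked at fork node Fr ∈ conditioning set.
{Fr} contains no descendant of Nv and blocks every backdoor path.
No other singleton works — e.g. {Cc} leaves P1 open — so {Fr} is the unique smallest valid adjustment set.

{Fr}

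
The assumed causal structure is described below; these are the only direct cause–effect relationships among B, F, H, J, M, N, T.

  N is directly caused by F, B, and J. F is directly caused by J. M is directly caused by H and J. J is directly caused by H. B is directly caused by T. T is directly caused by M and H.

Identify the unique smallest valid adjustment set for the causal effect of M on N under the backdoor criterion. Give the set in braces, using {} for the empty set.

Variables eligible for adjustment (non-descendants of M, excluding M and N): {F, H, J}.
Backdoor paths from M to N:
  P1: M <- H -> J -> F -> N
  P2: M <- H -> J -> N
  P3: M <- H -> T -> B -> N
  P4: M <- J <- H -> T -> B -> N
  P5: M <- J -> F -> N
  P6: M <- J -> N
The empty set is not sufficient: P1 (M <- H -> J -> F -> N) has no collider blocking it and no conditioned non-collider, so it is open.
Try {H, J}:
  P1: blocked at fork node H ∈ conditioning set.
  P2: blocked at fork node H ∈ conditioning set.
  P3: blocked at fork node H ∈ conditioning set.
  P4: blocked at chain node J ∈ conditioning set.
  P5: blocked at fork node J ∈ conditioning set.
  P6: blocked at fork node J ∈ conditioning set.
{H, J} contains no descendant of M and blocks every backdoor path.
Every element of {H, J} is needed (dropping H leaves P3 open; dropping J leaves P5 open), so no proper subset is valid.
Among all size-2 subsets of the eligible variables, only {H, J} blocks every backdoor path, so it is the unique smallest valid adjustment set.

{H, J}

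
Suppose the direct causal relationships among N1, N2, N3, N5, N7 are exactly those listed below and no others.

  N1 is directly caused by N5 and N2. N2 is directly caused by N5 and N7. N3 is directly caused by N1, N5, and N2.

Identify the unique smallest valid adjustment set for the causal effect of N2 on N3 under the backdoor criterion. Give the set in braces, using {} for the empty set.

{N5}

Variables eligible for adjustment (non-descendants of N2, excluding N2 and N3): {N5, N7}.
Backdoor paths from N2 to N3:
  P1: N2 <- N5 -> N1 -> N3
  P2: N2 <- N5 -> N3
The empty set is not sufficient: P1 (N2 <- N5 -> N1 -> N3) has no collider blocking it and no conditioned non-collider, so it is open.
Try {N5}:
  P1: blocked at fork node N5 ∈ conditioning set.
  P2: blocked at fork node N5 ∈ conditioning set.
{N5} contains no descendant of N2 and blocks every backdoor path.
No other singleton works — e.g. {N7} leaves P1 open — so {N5} is the unique smallest valid adjustment set.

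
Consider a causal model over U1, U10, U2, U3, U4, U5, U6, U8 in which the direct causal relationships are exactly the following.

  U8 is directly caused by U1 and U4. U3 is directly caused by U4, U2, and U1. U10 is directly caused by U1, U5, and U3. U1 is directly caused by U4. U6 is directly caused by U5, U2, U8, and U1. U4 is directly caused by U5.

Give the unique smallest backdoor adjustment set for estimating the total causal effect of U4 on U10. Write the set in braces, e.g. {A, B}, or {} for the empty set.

{U5}

Variables eligible for adjustment (non-descendants of U4, excluding U4 and U10): {U2, U5}.
Backdoor paths from U4 to U10:
  P1: U4 <- U5 -> U6 <- U2 -> U3 <- U1 -> U10
  P2: U4 <- U5 -> U6 <- U2 -> U3 -> U10
  P3: U4 <- U5 -> U6 <- U1 -> U3 -> U10
  P4: U4 <- U5 -> U6 <- U1 -> U10
  P5: U4 <- U5 -> U6 <- U8 <- U1 -> U3 -> U10
  P6: U4 <- U5 -> U6 <- U8 <- U1 -> U10
  P7: U4 <- U5 -> U10
The empty set is not sufficient: P7 (U4 <- U5 -> U10) has no collider blocking it and no conditioned non-collider, so it is open.
Try {U5}:
  P1: blocked at fork node U5 ∈ conditioning set.
  P2: blocked at fork node U5 ∈ conditioning set.
  P3: blocked at fork node U5 ∈ conditioning set.
  P4: blocked at fork node U5 ∈ conditioning set.
  P5: blocked at fork node U5 ∈ conditioning set.
  P6: blocked at fork node U5 ∈ conditioning set.
  P7: blocked at fork node U5 ∈ conditioning set.
{U5} contains no descendant of U4 and blocks every backdoor path.
No other singleton works — e.g. {U2} leaves P7 open — so {U5} is the unique smallest valid adjustment set.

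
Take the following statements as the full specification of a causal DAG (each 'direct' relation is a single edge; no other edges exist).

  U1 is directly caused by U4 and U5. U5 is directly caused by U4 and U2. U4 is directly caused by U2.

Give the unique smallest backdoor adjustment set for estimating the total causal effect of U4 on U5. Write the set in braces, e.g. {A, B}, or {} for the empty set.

Variables eligible for adjustment (non-descendants of U4, excluding U4 and U5): {U2}.
Backdoor paths from U4 to U5:
  P1: U4 <- U2 -> U5
The empty set is not sufficient: P1 (U4 <- U2 -> U5) has no collider blocking it and no conditioned non-collider, so it is open.
Try {U2}:
  P1: blocked at fork node U2 ∈ conditioning set.
{U2} contains no descendant of U4 and blocks every backdoor path.
{U2} is the unique smallest valid adjustment set.

{U2}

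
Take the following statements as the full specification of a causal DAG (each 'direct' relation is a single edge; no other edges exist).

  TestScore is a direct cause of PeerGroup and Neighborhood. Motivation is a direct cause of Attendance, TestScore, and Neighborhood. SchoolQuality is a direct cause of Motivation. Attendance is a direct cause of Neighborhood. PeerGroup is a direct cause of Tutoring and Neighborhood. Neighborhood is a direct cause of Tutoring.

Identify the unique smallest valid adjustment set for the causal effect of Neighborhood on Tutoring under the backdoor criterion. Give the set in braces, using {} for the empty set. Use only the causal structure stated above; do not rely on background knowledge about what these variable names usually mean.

Variables eligible for adjustment (non-descendants of Neighborhood, excluding Neighborhood and Tutoring): {Attendance, Motivation, PeerGroup, SchoolQuality, TestScore}.
Backdoor paths from Neighborhood to Tutoring:
  P1: Neighborhood <- Motivation -> TestScore -> PeerGroup -> Tutoring
  P2: Neighborhood <- Attendance <- Motivation -> TestScore -> PeerGroup -> Tutoring
  P3: Neighborhood <- TestScore -> PeerGroup -> Tutoring
  P4: Neighborhood <- PeerGroup -> Tutoring
The empty set is not sufficient: P1 (Neighborhood <- Motivation -> TestScore -> PeerGroup -> Tutoring) has no collider blocking it and no conditioned non-collider, so it is open.
Try {PeerGroup}:
  P1: blocked at chain node PeerGroup ∈ conditioning set.
  P2: blocked at chain node PeerGroup ∈ conditioning set.
  P3: blocked at chain node PeerGroup ∈ conditioning set.
  P4: blocked at fork node PeerGroup ∈ conditioning set.
{PeerGroup} contains no descendant of Neighborhood and blocks every backdoor path.
No other singleton works — e.g. {SchoolQuality} leaves P1 open — so {PeerGroup} is the unique smallest valid adjustment set.

{PeerGroup}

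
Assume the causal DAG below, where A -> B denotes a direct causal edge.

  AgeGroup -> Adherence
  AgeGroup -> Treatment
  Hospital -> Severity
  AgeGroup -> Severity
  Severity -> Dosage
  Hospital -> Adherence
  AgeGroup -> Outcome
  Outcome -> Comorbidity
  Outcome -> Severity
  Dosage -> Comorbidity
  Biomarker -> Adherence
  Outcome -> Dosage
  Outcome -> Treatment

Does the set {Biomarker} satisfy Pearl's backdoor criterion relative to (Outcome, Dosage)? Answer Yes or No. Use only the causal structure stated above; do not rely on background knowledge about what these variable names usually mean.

No

Backdoor paths from Outcome to Dosage (paths whose first edge points into Outcome):
  P1: Outcome <- AgeGroup -> Adherence <- Hospital -> Severity -> Dosage
  P2: Outcome <- AgeGroup -> Severity -> Dosage
Condition 1 (no descendant of Outcome in the set): holds — descendants of Outcome are {Comorbidity, Dosage, Severity, Treatment}; none are in {Biomarker}.
Condition 2 (every backdoor path blocked by {Biomarker}):
  P1: blocked at collider Adherence (neither it nor any descendant is in the conditioning set).
  P2: open — no interior node is in the conditioning set.
{Biomarker} does not satisfy the backdoor criterion.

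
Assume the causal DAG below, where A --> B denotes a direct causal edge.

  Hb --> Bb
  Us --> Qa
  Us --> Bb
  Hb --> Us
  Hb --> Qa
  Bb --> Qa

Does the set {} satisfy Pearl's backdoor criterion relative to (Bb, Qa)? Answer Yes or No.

No

Backdoor paths from Bb to Qa (paths whose first edge points into Bb):
  P1: Bb <- Hb -> Us -> Qa
  P2: Bb <- Hb -> Qa
  P3: Bb <- Us <- Hb -> Qa
  P4: Bb <- Us -> Qa
Condition 1 (no descendant of Bb in the set): holds — descendants of Bb are {Qa}; none are in {}.
Condition 2 (every backdoor path blocked by {}):
  P1: open — no interior node is in the conditioning set.
  P2: open — no interior node is in the conditioning set.
  P3: open — no interior node is in the conditioning set.
  P4: open — no interior node is in the conditioning set.
{} does not satisfy the backdoor criterion.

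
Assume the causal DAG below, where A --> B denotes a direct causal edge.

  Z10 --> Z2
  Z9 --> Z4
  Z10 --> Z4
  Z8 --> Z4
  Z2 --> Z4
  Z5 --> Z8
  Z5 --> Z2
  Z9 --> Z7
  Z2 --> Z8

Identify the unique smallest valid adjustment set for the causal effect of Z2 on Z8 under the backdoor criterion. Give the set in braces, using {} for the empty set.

Variables eligible for adjustment (non-descendants of Z2, excluding Z2 and Z8): {Z10, Z5, Z7, Z9}.
Backdoor paths from Z2 to Z8:
  P1: Z2 <- Z10 -> Z4 <- Z8
  P2: Z2 <- Z5 -> Z8
The empty set is not sufficient: P2 (Z2 <- Z5 -> Z8) has no collider blocking it and no conditioned non-collider, so it is open.
Try {Z5}:
  P1: blocked at collider Z4 (neither it nor any descendant is in the conditioning set).
  P2: blocked at fork node Z5 ∈ conditioning set.
{Z5} contains no descendant of Z2 and blocks every backdoor path.
No other singleton works — e.g. {Z10} leaves P2 open — so {Z5} is the unique smallest valid adjustment set.

{Z5}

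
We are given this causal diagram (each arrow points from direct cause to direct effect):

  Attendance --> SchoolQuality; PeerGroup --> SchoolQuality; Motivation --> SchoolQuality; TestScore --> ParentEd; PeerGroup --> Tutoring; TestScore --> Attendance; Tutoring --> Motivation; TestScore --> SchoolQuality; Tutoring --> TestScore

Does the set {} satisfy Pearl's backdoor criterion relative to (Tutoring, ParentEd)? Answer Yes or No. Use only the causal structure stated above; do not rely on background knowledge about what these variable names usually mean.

Yes

Backdoor paths from Tutoring to ParentEd (paths whose first edge points into Tutoring):
  P1: Tutoring <- PeerGroup -> SchoolQuality <- TestScore -> ParentEd
  P2: Tutoring <- PeerGroup -> SchoolQuality <- Attendance <- TestScore -> ParentEd
Condition 1 (no descendant of Tutoring in the set): holds — descendants of Tutoring are {Attendance, Motivation, ParentEd, SchoolQuality, TestScore}; none are in {}.
Condition 2 (every backdoor path blocked by {}):
  P1: blocked at collider SchoolQuality (neither it nor any descendant is in the conditioning set).
  P2: blocked at collider SchoolQuality (neither it nor any descendant is in the conditioning set).
{} satisfies the backdoor criterion.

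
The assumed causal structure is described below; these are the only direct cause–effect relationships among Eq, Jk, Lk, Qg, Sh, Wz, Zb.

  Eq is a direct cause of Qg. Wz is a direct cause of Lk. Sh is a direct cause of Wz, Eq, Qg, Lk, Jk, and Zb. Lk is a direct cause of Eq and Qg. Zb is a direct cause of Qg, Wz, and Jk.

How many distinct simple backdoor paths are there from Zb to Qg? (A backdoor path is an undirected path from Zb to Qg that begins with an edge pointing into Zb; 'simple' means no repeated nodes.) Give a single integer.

A backdoor path from Zb to Qg is any simple undirected path whose first edge points into Zb (i.e. leaves Zb via a parent).
Parents of Zb: {Sh}.
Enumerating:
  P1: Zb <- Sh -> Wz -> Lk -> Eq -> Qg
  P2: Zb <- Sh -> Wz -> Lk -> Qg
  P3: Zb <- Sh -> Lk -> Eq -> Qg
  P4: Zb <- Sh -> Lk -> Qg
  P5: Zb <- Sh -> Eq <- Lk -> Qg
  P6: Zb <- Sh -> Eq -> Qg
  P7: Zb <- Sh -> Qg
That exhausts the simple backdoor paths. Count: 7.

7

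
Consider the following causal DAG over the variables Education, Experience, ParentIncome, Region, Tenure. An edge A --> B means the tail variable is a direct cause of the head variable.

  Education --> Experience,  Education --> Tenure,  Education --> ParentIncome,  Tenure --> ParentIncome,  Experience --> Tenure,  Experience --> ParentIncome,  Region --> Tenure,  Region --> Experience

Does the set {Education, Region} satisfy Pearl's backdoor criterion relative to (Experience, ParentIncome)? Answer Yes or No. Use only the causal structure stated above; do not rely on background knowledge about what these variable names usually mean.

Yes

Backdoor paths from Experience to ParentIncome (paths whose first edge points into Experience):
  P1: Experience <- Region -> Tenure <- Education -> ParentIncome
  P2: Experience <- Region -> Tenure -> ParentIncome
  P3: Experience <- Education -> Tenure -> ParentIncome
  P4: Experience <- Education -> ParentIncome
Condition 1 (no descendant of Experience in the set): holds — descendants of Experience are {ParentIncome, Tenure}; none are in {Education, Region}.
Condition 2 (every backdoor path blocked by {Education, Region}):
  P1: blocked at fork node Region ∈ conditioning set.
  P2: blocked at fork node Region ∈ conditioning set.
  P3: blocked at fork node Education ∈ conditioning set.
  P4: blocked at fork node Education ∈ conditioning set.
{Education, Region} satisfies the backdoor criterion.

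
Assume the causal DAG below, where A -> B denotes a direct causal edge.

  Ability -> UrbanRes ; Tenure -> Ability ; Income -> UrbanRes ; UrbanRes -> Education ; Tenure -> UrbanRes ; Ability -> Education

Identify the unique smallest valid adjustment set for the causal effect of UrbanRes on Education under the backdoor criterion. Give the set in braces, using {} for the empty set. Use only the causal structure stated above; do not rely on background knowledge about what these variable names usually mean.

Variables eligible for adjustment (non-descendants of UrbanRes, excluding UrbanRes and Education): {Ability, Income, Tenure}.
Backdoor paths from UrbanRes to Education:
  P1: UrbanRes <- Tenure -> Ability -> Education
  P2: UrbanRes <- Ability -> Education
The empty set is not sufficient: P1 (UrbanRes <- Tenure -> Ability -> Education) has no collider blocking it and no conditioned non-collider, so it is open.
Try {Ability}:
  P1: blocked at chain node Ability ∈ conditioning set.
  P2: blocked at fork node Ability ∈ conditioning set.
{Ability} contains no descendant of UrbanRes and blocks every backdoor path.
No other singleton works — e.g. {Tenure} leaves P2 open — so {Ability} is the unique smallest valid adjustment set.

{Ability}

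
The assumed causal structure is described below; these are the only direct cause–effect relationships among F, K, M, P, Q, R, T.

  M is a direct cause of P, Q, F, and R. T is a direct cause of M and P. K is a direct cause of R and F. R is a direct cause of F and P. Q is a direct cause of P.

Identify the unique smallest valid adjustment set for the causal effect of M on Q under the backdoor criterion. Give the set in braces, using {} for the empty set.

Variables eligible for adjustment (non-descendants of M, excluding M and Q): {K, T}.
Backdoor paths from M to Q:
  P1: M <- T -> P <- Q
Each backdoor path contains an unconditioned collider, so every path is already blocked with the empty conditioning set:
  P1: blocked at collider P (neither it nor any descendant is in the conditioning set).
The empty set is therefore the unique smallest valid set.

{}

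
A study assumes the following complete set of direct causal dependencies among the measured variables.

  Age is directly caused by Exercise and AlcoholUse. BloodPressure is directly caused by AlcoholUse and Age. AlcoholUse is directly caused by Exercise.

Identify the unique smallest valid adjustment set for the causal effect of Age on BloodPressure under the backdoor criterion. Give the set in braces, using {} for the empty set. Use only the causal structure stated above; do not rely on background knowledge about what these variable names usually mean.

{AlcoholUse}

Variables eligible for adjustment (non-descendants of Age, excluding Age and BloodPressure): {AlcoholUse, Exercise}.
Backdoor paths from Age to BloodPressure:
  P1: Age <- Exercise -> AlcoholUse -> BloodPressure
  P2: Age <- AlcoholUse -> BloodPressure
The empty set is not sufficient: P1 (Age <- Exercise -> AlcoholUse -> BloodPressure) has no collider blocking it and no conditioned non-collider, so it is open.
Try {AlcoholUse}:
  P1: blocked at chain node AlcoholUse ∈ conditioning set.
  P2: blocked at fork node AlcoholUse ∈ conditioning set.
{AlcoholUse} contains no descendant of Age and blocks every backdoor path.
No other singleton works — e.g. {Exercise} leaves P2 open — so {AlcoholUse} is the unique smallest valid adjustment set.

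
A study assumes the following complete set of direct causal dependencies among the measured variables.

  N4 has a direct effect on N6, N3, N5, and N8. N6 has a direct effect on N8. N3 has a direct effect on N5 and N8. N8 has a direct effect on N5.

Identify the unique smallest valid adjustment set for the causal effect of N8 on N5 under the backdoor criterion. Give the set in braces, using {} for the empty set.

{N3, N4}

Variables eligible for adjustment (non-descendants of N8, excluding N8 and N5): {N3, N4, N6}.
Backdoor paths from N8 to N5:
  P1: N8 <- N4 -> N3 -> N5
  P2: N8 <- N4 -> N5
  P3: N8 <- N3 <- N4 -> N5
  P4: N8 <- N3 -> N5
  P5: N8 <- N6 <- N4 -> N3 -> N5
  P6: N8 <- N6 <- N4 -> N5
The empty set is not sufficient: P1 (N8 <- N4 -> N3 -> N5) has no collider blocking it and no conditioned non-collider, so it is open.
Try {N3, N4}:
  P1: blocked at fork node N4 ∈ conditioning set.
  P2: blocked at fork node N4 ∈ conditioning set.
  P3: blocked at chain node N3 ∈ conditioning set.
  P4: blocked at fork node N3 ∈ conditioning set.
  P5: blocked at fork node N4 ∈ conditioning set.
  P6: blocked at fork node N4 ∈ conditioning set.
{N3, N4} contains no descendant of N8 and blocks every backdoor path.
Every element of {N3, N4} is needed (dropping N3 leaves P4 open; dropping N4 leaves P2 open), so no proper subset is valid.
Among all size-2 subsets of the eligible variables, only {N3, N4} blocks every backdoor path, so it is the unique smallest valid adjustment set.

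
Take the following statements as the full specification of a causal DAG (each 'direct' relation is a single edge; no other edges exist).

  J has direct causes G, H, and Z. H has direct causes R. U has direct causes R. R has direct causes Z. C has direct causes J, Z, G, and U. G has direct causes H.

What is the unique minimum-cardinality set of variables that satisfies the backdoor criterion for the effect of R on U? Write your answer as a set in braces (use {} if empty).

{}

Variables eligible for adjustment (non-descendants of R, excluding R and U): {Z}.
Backdoor paths from R to U:
  P1: R <- Z -> J <- H -> G -> C <- U
  P2: R <- Z -> J <- G -> C <- U
  P3: R <- Z -> J -> C <- U
  P4: R <- Z -> C <- U
Each backdoor path contains an unconditioned collider, so every path is already blocked with the empty conditioning set:
  P1: blocked at collider J (neither it nor any descendant is in the conditioning set).
  P2: blocked at collider J (neither it nor any descendant is in the conditioning set).
  P3: blocked at collider C (neither it nor any descendant is in the conditioning set).
  P4: blocked at collider C (neither it nor any descendant is in the conditioning set).
The empty set is therefore the unique smallest valid set.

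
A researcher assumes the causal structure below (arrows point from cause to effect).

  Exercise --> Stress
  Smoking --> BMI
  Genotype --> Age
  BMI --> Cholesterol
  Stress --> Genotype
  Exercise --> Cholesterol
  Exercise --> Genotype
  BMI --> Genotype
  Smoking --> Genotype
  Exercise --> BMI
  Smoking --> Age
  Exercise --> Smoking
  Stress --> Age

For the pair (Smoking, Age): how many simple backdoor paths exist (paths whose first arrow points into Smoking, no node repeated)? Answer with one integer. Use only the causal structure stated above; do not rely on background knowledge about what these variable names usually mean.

8

A backdoor path from Smoking to Age is any simple undirected path whose first edge points into Smoking (i.e. leaves Smoking via a parent).
Parents of Smoking: {Exercise}.
Enumerating:
  P1: Smoking <- Exercise -> BMI -> Genotype <- Stress -> Age
  P2: Smoking <- Exercise -> BMI -> Genotype -> Age
  P3: Smoking <- Exercise -> Cholesterol <- BMI -> Genotype <- Stress -> Age
  P4: Smoking <- Exercise -> Cholesterol <- BMI -> Genotype -> Age
  P5: Smoking <- Exercise -> Stress -> Genotype -> Age
  P6: Smoking <- Exercise -> Stress -> Age
  P7: Smoking <- Exercise -> Genotype <- Stress -> Age
  P8: Smoking <- Exercise -> Genotype -> Age
That exhausts the simple backdoor paths. Count: 8.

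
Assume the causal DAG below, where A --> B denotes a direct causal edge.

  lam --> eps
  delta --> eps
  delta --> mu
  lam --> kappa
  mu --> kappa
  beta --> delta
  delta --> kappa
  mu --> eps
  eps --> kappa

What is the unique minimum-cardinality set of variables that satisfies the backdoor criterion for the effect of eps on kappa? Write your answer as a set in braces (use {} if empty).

Variables eligible for adjustment (non-descendants of eps, excluding eps and kappa): {beta, delta, lam, mu}.
Backdoor paths from eps to kappa:
  P1: eps <- delta -> mu -> kappa
  P2: eps <- delta -> kappa
  P3: eps <- lam -> kappa
  P4: eps <- mu <- delta -> kappa
  P5: eps <- mu -> kappa
The empty set is not sufficient: P1 (eps <- delta -> mu -> kappa) has no collider blocking it and no conditioned non-collider, so it is open.
Try {delta, lam, mu}:
  P1: blocked at fork node delta ∈ conditioning set.
  P2: blocked at fork node delta ∈ conditioning set.
  P3: blocked at fork node lam ∈ conditioning set.
  P4: blocked at chain node mu ∈ conditioning set.
  P5: blocked at fork node mu ∈ conditioning set.
{delta, lam, mu} contains no descendant of eps and blocks every backdoor path.
Every element of {delta, lam, mu} is needed (dropping delta leaves P2 open; dropping lam leaves P3 open; dropping mu leaves P5 open), so no proper subset is valid.
Among all size-3 subsets of the eligible variables, only {delta, lam, mu} blocks every backdoor path, so it is the unique smallest valid adjustment set.

{delta, lam, mu}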